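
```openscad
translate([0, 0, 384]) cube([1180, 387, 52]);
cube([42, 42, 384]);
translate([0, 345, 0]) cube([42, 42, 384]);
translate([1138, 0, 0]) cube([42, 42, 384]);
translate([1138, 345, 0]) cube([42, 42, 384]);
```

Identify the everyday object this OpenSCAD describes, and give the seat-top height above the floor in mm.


A bench. The seat-top height is 436 mm.

A long slab on four corner posts — a bench. The slab sits at z = 384 with thickness 52, so the top is 384 + 52 = 436 mm.


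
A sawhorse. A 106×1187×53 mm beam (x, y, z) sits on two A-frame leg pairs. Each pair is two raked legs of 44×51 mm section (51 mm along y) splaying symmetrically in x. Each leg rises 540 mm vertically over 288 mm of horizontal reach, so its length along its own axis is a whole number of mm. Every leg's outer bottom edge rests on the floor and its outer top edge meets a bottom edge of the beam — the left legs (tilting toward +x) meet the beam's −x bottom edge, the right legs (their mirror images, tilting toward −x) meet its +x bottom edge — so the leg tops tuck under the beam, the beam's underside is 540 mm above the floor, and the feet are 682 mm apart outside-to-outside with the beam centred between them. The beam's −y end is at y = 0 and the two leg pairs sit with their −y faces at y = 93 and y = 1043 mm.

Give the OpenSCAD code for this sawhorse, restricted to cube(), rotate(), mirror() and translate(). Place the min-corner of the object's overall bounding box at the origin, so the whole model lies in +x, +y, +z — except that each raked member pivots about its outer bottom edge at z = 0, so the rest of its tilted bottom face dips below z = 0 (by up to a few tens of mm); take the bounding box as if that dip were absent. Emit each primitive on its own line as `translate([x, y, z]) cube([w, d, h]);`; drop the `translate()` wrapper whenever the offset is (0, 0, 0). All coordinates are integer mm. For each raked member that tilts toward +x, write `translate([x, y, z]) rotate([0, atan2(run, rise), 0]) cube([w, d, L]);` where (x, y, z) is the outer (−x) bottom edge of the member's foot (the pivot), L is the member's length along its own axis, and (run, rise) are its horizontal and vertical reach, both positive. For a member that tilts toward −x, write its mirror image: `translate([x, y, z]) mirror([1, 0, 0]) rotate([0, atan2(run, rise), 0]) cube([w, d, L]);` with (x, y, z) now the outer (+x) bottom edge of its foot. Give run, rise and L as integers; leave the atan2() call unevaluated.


// leg length = √(288² + 540²) = 612
// right-leg outer foot x = 2·288 + 106 = 682
// beam min-corner = (288, 0, 540)
translate([288, 0, 540]) cube([106, 1187, 53]);
translate([0, 93, 0]) rotate([0, atan2(288, 540), 0]) cube([44, 51, 612]);
translate([682, 93, 0]) mirror([1, 0, 0]) rotate([0, atan2(288, 540), 0]) cube([44, 51, 612]);
translate([0, 1043, 0]) rotate([0, atan2(288, 540), 0]) cube([44, 51, 612]);
translate([682, 1043, 0]) mirror([1, 0, 0]) rotate([0, atan2(288, 540), 0]) cube([44, 51, 612]);


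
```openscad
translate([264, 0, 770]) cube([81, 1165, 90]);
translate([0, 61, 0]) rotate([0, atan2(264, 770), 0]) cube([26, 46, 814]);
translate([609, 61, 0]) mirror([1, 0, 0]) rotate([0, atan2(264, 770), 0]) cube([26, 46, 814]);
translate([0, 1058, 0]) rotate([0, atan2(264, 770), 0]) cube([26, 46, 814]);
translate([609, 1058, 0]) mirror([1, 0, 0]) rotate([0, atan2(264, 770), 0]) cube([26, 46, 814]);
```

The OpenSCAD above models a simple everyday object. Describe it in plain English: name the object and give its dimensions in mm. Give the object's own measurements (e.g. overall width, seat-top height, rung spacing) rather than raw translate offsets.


A sawhorse. A 81×1165×90 mm beam (x, y, z) sits on two A-frame leg pairs. Each pair is two raked legs of 26×46 mm section (46 mm along y) splaying symmetrically in x. Each leg rises 770 mm vertically over 264 mm of horizontal reach and is 814 mm long along its own axis. Every leg's outer bottom edge rests on the floor and its outer top edge meets a bottom edge of the beam — the left legs (tilting toward +x) meet the beam's −x bottom edge, the right legs (their mirror images, tilting toward −x) meet its +x bottom edge — so the leg tops tuck under the beam, the beam's underside is 770 mm above the floor, and the feet are 609 mm apart outside-to-outside with the beam centred between them. The two leg pairs are set in 61 mm from either end of the beam.


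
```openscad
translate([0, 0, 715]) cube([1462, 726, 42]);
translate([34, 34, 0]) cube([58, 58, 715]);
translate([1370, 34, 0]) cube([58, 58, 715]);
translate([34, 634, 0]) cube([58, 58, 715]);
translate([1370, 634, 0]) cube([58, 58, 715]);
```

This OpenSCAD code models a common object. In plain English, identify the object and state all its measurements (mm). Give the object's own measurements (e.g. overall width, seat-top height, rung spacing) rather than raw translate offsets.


A table: top 1462 mm (x) × 726 mm (y), 42 mm thick, upper face at z = 757 mm, on four 58×58 mm square legs, each inset 34 mm from the nearest pair of top edges from z = 0 to the bottom of the top.


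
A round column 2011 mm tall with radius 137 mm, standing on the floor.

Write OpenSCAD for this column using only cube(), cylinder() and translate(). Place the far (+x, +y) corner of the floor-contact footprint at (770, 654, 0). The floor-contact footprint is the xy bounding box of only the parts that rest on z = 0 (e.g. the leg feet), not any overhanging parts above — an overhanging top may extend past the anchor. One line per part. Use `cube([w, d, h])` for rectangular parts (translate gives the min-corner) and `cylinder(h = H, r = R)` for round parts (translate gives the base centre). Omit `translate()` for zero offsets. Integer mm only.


translate([633, 517, 0]) cylinder(h = 2011, r = 137);


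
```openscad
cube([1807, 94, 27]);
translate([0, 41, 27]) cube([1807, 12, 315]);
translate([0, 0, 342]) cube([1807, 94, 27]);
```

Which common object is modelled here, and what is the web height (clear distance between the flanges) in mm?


An I-beam. The web height is 315 mm.

Two wide flanges with a thin centred web — an I-beam. Overall 369 mm minus two 27 mm flanges gives a web of 369 − 2·27 = 315 mm.


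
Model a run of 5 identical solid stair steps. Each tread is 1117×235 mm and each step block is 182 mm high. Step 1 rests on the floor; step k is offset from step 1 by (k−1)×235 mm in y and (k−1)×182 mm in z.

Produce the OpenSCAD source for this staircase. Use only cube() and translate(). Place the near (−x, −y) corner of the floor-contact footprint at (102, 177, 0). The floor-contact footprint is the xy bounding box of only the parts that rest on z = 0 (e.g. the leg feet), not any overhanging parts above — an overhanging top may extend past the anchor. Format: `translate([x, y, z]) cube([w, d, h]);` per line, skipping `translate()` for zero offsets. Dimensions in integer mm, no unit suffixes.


translate([102, 177, 0]) cube([1117, 235, 182]);
translate([102, 412, 182]) cube([1117, 235, 182]);
translate([102, 647, 364]) cube([1117, 235, 182]);
translate([102, 882, 546]) cube([1117, 235, 182]);
translate([102, 1117, 728]) cube([1117, 235, 182]);


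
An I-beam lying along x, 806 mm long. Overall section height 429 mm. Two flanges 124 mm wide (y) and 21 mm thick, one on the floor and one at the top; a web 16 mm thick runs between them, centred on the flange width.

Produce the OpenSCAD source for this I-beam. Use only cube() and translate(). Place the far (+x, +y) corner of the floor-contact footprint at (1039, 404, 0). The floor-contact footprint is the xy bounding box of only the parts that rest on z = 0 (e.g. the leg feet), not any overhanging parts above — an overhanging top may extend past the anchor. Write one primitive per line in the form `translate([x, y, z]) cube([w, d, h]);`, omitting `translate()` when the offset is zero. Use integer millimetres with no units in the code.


translate([233, 280, 0]) cube([806, 124, 21]);
translate([233, 334, 21]) cube([806, 16, 387]);
translate([233, 280, 408]) cube([806, 124, 21]);


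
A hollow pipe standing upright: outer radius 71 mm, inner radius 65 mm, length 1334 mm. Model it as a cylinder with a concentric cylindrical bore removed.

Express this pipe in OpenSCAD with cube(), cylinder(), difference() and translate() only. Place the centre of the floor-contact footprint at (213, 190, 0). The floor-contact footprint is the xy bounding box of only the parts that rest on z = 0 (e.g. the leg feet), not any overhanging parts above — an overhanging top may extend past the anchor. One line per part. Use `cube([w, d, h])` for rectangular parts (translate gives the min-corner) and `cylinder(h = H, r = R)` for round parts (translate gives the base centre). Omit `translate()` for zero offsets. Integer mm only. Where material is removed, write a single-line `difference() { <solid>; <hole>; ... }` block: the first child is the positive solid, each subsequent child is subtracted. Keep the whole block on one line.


difference() { translate([213, 190, 0]) cylinder(h = 1334, r = 71); translate([213, 190, 0]) cylinder(h = 1334, r = 65); }


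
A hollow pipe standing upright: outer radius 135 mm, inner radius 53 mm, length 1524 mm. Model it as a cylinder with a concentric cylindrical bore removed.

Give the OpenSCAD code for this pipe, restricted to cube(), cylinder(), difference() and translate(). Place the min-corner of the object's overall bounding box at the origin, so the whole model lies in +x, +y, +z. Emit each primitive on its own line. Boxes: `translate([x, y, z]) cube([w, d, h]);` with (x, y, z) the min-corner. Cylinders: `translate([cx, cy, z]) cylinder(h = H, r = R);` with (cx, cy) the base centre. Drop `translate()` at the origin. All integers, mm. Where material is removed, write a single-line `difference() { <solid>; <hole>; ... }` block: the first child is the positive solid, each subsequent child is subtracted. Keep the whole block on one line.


difference() { translate([135, 135, 0]) cylinder(h = 1524, r = 135); translate([135, 135, 0]) cylinder(h = 1524, r = 53); }


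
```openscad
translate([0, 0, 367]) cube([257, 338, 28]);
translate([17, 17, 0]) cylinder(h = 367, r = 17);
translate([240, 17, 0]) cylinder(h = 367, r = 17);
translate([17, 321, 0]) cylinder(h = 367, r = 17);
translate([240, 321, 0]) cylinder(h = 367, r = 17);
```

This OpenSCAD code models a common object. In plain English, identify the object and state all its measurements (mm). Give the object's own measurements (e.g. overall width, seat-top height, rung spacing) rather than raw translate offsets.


A four-legged stool. The seat is a 257×338×28 mm slab whose top surface is at z = 395 mm; four round legs, each 34 mm in diameter, run from the floor (z = 0) to the underside of the seat, each leg's axis is inset half a diameter from the nearest pair of seat edges (so the leg's bounding box is flush with the corner).


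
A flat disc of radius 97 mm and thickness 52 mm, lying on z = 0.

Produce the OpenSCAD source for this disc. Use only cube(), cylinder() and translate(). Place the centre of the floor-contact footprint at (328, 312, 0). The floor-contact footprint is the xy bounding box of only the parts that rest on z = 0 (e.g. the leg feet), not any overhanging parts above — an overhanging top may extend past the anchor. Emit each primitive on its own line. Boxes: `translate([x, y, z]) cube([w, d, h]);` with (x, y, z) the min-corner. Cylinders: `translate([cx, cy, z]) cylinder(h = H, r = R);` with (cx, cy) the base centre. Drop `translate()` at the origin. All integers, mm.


translate([328, 312, 0]) cylinder(h = 52, r = 97);


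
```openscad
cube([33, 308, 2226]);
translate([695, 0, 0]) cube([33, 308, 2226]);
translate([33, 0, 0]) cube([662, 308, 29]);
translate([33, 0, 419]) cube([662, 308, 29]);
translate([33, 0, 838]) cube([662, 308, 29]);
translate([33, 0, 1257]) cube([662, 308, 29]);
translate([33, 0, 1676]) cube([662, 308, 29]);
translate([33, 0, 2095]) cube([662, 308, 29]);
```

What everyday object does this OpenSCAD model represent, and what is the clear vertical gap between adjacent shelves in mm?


A bookshelf. The clear shelf gap is 390 mm.

Two tall side panels with 6 horizontal boards between them — a bookshelf. The first two shelf undersides are at z = 0 and z = 419; with shelf thickness 29, the clear gap is 419 − 0 − 29 = 390 mm.


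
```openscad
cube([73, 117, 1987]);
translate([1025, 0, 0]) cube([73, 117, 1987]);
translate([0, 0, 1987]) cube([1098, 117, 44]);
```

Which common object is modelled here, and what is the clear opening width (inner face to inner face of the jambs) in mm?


A door frame. The clear opening width is 952 mm.

Two 1987 mm tall posts with a header on top — a door frame. The left jamb is 73 mm wide at x = 0; the right jamb starts at x = 1025. The clear opening is 1025 − 73 = 952 mm.


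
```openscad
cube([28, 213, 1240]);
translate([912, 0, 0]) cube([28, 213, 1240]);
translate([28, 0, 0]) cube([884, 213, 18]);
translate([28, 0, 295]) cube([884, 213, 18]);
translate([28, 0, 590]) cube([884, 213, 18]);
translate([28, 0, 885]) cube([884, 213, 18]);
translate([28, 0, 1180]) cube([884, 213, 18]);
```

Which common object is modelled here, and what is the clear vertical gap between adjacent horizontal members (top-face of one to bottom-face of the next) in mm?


A bookshelf. The clear shelf gap is 277 mm.

Two tall side panels with 5 horizontal boards between them — a bookshelf. The first two shelf undersides are at z = 0 and z = 295; with shelf thickness 18, the clear gap is 295 − 0 − 18 = 277 mm.


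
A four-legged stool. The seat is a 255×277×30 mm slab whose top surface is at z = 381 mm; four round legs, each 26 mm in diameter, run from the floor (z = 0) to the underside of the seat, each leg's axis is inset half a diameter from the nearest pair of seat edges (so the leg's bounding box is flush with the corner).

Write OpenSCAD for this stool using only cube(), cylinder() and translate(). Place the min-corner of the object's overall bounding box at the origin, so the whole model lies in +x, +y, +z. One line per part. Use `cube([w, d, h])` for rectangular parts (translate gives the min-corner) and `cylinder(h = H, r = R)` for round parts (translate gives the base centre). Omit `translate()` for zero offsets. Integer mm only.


translate([0, 0, 351]) cube([255, 277, 30]);
translate([13, 13, 0]) cylinder(h = 351, r = 13);
translate([242, 13, 0]) cylinder(h = 351, r = 13);
translate([13, 264, 0]) cylinder(h = 351, r = 13);
translate([242, 264, 0]) cylinder(h = 351, r = 13);


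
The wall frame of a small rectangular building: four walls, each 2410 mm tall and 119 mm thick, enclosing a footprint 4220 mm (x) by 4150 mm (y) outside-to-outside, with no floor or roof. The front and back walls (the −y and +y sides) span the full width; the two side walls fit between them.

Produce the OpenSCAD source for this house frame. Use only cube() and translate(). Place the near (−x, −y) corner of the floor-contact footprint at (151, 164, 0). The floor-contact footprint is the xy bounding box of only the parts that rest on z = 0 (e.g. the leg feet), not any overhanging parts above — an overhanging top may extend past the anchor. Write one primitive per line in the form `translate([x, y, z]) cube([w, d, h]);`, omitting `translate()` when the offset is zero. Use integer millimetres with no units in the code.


translate([151, 164, 0]) cube([4220, 119, 2410]);
translate([151, 4195, 0]) cube([4220, 119, 2410]);
translate([151, 283, 0]) cube([119, 3912, 2410]);
translate([4252, 283, 0]) cube([119, 3912, 2410]);


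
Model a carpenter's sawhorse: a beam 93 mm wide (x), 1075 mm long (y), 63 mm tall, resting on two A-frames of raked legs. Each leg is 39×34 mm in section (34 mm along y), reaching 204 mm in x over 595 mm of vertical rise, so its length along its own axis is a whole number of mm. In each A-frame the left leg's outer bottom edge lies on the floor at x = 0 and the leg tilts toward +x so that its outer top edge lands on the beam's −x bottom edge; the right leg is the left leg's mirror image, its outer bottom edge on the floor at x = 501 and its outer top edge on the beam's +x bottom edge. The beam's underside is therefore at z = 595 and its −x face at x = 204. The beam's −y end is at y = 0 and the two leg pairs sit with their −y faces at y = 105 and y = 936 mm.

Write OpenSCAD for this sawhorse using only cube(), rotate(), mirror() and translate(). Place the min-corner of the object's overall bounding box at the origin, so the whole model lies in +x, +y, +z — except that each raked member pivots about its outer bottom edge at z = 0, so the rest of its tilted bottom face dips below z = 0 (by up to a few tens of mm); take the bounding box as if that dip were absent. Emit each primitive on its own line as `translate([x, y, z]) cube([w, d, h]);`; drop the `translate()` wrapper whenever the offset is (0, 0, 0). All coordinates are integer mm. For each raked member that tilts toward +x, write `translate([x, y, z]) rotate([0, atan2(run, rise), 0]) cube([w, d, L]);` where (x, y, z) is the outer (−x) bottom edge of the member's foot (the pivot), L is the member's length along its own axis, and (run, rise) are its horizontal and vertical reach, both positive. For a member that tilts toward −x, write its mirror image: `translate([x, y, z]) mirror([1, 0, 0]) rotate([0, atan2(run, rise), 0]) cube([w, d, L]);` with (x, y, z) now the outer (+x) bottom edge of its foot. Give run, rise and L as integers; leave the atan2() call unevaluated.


translate([204, 0, 595]) cube([93, 1075, 63]);
translate([0, 105, 0]) rotate([0, atan2(204, 595), 0]) cube([39, 34, 629]);
translate([501, 105, 0]) mirror([1, 0, 0]) rotate([0, atan2(204, 595), 0]) cube([39, 34, 629]);
translate([0, 936, 0]) rotate([0, atan2(204, 595), 0]) cube([39, 34, 629]);
translate([501, 936, 0]) mirror([1, 0, 0]) rotate([0, atan2(204, 595), 0]) cube([39, 34, 629]);


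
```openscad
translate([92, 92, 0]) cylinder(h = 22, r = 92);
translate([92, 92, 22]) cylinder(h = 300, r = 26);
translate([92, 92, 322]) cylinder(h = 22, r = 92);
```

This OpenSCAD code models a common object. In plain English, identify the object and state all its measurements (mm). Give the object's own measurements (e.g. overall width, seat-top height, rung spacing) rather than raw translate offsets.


A spool: two coaxial disc flanges of radius 92 mm and thickness 22 mm, joined by a core cylinder of radius 26 mm and height 300 mm. The lower flange rests on z = 0 and the three cylinders share a vertical axis.


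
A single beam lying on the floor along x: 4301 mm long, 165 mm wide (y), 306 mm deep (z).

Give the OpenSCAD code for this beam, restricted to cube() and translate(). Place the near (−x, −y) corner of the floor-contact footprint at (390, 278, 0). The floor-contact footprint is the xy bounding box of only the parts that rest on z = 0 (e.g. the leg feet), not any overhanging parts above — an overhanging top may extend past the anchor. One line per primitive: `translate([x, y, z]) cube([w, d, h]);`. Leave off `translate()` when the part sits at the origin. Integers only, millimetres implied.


translate([390, 278, 0]) cube([4301, 165, 306]);


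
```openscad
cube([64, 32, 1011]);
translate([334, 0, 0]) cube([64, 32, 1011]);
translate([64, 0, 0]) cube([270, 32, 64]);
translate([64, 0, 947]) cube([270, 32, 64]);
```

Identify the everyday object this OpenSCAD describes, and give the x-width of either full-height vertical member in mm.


A picture frame. The border width is 64 mm.

Four thin pieces enclosing a rectangular opening — a picture frame. The two full-height stiles are 1011 mm tall; the top rail sits at z = 947 and is 64 mm tall, so the border above the opening is 1011 − 947 = 64 mm, matching the stile x-width.


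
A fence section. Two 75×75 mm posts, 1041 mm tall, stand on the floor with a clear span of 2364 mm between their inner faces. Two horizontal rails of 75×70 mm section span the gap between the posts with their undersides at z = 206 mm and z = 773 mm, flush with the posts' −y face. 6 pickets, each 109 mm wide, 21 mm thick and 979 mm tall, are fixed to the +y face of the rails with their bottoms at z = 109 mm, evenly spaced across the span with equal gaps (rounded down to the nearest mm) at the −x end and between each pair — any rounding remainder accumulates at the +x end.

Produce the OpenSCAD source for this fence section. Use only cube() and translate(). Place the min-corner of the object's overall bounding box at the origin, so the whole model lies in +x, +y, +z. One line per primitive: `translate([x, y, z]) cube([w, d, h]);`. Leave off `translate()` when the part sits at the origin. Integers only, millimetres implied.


cube([75, 75, 1041]);
translate([2439, 0, 0]) cube([75, 75, 1041]);
translate([75, 0, 206]) cube([2364, 75, 70]);
translate([75, 0, 773]) cube([2364, 75, 70]);
translate([319, 75, 109]) cube([109, 21, 979]);
translate([672, 75, 109]) cube([109, 21, 979]);
translate([1025, 75, 109]) cube([109, 21, 979]);
translate([1378, 75, 109]) cube([109, 21, 979]);
translate([1731, 75, 109]) cube([109, 21, 979]);
translate([2084, 75, 109]) cube([109, 21, 979]);


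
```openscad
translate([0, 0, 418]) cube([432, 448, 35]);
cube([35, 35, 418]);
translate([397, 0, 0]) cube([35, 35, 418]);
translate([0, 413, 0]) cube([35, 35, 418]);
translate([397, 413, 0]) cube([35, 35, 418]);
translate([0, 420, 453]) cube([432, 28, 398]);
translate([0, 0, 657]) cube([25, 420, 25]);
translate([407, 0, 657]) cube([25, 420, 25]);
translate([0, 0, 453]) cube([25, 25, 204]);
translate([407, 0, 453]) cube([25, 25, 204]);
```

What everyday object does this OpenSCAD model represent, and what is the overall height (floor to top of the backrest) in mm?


A chair. The overall height is 851 mm.

A slab on four corner posts with a tall panel at the back — a chair. The seat slab sits at z = 418 with thickness 35, and the 398 mm backrest starts at the seat top, so the overall height is 418 + 35 + 398 = 851 mm.


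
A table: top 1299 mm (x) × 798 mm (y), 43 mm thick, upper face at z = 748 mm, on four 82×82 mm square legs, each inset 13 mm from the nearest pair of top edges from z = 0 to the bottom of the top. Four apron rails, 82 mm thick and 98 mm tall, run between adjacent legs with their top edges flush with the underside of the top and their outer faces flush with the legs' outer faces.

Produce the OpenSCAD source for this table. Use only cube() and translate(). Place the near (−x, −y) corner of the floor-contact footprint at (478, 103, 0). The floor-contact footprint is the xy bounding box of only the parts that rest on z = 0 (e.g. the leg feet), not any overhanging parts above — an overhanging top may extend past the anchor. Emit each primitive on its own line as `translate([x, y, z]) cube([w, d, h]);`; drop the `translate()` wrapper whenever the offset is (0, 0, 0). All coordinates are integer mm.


translate([465, 90, 705]) cube([1299, 798, 43]);
translate([478, 103, 0]) cube([82, 82, 705]);
translate([1669, 103, 0]) cube([82, 82, 705]);
translate([478, 793, 0]) cube([82, 82, 705]);
translate([1669, 793, 0]) cube([82, 82, 705]);
translate([560, 103, 607]) cube([1109, 82, 98]);
translate([560, 793, 607]) cube([1109, 82, 98]);
translate([478, 185, 607]) cube([82, 608, 98]);
translate([1669, 185, 607]) cube([82, 608, 98]);


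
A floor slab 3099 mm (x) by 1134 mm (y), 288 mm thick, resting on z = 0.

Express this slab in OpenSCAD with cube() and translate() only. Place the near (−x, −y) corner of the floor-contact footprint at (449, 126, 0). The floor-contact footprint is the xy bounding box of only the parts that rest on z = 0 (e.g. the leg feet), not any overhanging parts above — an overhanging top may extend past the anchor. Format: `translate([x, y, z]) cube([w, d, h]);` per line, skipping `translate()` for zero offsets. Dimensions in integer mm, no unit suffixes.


translate([449, 126, 0]) cube([3099, 1134, 288]);


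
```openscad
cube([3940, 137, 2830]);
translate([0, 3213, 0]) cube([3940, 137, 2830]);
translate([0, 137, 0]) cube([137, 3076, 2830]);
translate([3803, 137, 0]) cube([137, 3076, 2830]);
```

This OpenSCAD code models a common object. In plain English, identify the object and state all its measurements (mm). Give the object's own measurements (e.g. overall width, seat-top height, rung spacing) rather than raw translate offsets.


The wall frame of a small rectangular building: four walls, each 2830 mm tall and 137 mm thick, enclosing a footprint 3940 mm (x) by 3350 mm (y) outside-to-outside, with no floor or roof. The front and back walls (the −y and +y sides) span the full width; the two side walls fit between them.


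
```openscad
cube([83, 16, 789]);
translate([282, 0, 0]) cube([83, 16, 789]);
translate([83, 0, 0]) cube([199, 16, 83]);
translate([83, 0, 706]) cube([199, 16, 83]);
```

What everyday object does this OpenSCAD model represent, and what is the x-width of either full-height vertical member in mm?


A picture frame. The border width is 83 mm.

Four thin pieces enclosing a rectangular opening — a picture frame. The two full-height stiles are 789 mm tall; the top rail sits at z = 706 and is 83 mm tall, so the border above the opening is 789 − 706 = 83 mm, matching the stile x-width.


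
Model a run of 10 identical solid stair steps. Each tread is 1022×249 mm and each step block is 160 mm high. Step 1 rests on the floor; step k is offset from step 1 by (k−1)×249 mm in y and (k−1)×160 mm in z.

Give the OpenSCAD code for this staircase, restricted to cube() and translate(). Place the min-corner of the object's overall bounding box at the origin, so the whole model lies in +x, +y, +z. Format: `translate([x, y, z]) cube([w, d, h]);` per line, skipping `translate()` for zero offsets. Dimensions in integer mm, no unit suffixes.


cube([1022, 249, 160]);
translate([0, 249, 160]) cube([1022, 249, 160]);
translate([0, 498, 320]) cube([1022, 249, 160]);
translate([0, 747, 480]) cube([1022, 249, 160]);
translate([0, 996, 640]) cube([1022, 249, 160]);
translate([0, 1245, 800]) cube([1022, 249, 160]);
translate([0, 1494, 960]) cube([1022, 249, 160]);
translate([0, 1743, 1120]) cube([1022, 249, 160]);
translate([0, 1992, 1280]) cube([1022, 249, 160]);
translate([0, 2241, 1440]) cube([1022, 249, 160]);


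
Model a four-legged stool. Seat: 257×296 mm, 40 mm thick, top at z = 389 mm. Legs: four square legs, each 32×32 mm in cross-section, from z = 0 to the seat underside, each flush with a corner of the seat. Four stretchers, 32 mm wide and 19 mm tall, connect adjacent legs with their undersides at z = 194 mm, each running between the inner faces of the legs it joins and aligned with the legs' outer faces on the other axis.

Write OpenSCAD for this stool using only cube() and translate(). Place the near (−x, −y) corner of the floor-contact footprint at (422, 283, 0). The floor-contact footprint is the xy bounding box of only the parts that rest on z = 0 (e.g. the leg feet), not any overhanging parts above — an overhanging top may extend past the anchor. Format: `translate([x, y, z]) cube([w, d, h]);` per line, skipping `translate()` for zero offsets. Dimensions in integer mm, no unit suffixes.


// leg_h = 389 - 40 = 349
// stretcher span = 257 - 2*32 = 193
translate([422, 283, 349]) cube([257, 296, 40]);
translate([422, 283, 0]) cube([32, 32, 349]);
translate([647, 283, 0]) cube([32, 32, 349]);
translate([422, 547, 0]) cube([32, 32, 349]);
translate([647, 547, 0]) cube([32, 32, 349]);
translate([454, 283, 194]) cube([193, 32, 19]);
translate([454, 547, 194]) cube([193, 32, 19]);
translate([422, 315, 194]) cube([32, 232, 19]);
translate([647, 315, 194]) cube([32, 232, 19]);


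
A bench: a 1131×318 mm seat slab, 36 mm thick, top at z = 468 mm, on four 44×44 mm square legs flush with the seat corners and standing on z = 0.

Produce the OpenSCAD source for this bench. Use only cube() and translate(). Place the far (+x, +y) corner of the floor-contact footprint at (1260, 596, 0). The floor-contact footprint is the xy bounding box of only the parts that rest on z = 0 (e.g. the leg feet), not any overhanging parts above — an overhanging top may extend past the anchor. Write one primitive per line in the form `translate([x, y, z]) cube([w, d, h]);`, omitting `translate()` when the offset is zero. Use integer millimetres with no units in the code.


// leg_h = 468 − 36 = 432
translate([129, 278, 432]) cube([1131, 318, 36]);
translate([129, 278, 0]) cube([44, 44, 432]);
translate([129, 552, 0]) cube([44, 44, 432]);
translate([1216, 278, 0]) cube([44, 44, 432]);
translate([1216, 552, 0]) cube([44, 44, 432]);


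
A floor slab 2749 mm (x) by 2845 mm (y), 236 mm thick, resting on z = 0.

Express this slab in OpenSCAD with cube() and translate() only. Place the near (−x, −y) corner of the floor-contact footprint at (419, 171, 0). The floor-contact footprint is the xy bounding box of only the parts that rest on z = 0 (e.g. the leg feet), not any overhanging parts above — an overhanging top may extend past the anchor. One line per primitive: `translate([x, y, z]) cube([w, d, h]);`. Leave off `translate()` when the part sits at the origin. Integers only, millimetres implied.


translate([419, 171, 0]) cube([2749, 2845, 236]);


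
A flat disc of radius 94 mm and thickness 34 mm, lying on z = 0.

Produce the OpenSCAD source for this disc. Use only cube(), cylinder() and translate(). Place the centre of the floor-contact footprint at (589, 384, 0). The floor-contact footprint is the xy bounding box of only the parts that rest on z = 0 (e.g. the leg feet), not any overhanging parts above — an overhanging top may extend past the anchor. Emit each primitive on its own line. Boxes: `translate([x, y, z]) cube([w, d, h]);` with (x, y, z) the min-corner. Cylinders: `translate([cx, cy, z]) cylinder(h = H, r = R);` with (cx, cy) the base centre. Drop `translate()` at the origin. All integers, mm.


translate([589, 384, 0]) cylinder(h = 34, r = 94);


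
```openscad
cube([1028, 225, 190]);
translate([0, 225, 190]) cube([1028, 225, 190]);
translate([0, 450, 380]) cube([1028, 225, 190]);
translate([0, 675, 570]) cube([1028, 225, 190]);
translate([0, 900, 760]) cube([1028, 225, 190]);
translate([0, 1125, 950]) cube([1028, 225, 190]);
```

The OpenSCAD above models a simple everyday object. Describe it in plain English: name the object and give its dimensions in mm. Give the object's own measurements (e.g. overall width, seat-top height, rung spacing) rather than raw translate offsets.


A straight staircase of 6 solid steps. Each step is 1028 mm wide (x), 225 mm deep (y, the going) and 190 mm tall (the rise). The first step rests on the floor; each subsequent step sits one going further in +y and one rise higher in +z, directly behind and above the previous step with no overlap.


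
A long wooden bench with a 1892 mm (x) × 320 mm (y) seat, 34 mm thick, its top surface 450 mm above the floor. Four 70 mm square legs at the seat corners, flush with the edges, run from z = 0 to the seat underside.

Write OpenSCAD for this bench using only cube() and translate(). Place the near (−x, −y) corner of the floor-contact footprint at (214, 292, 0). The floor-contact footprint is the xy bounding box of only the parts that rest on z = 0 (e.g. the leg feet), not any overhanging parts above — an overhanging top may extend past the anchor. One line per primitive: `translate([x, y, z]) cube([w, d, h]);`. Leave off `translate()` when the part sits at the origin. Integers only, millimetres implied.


translate([214, 292, 416]) cube([1892, 320, 34]);
translate([214, 292, 0]) cube([70, 70, 416]);
translate([214, 542, 0]) cube([70, 70, 416]);
translate([2036, 292, 0]) cube([70, 70, 416]);
translate([2036, 542, 0]) cube([70, 70, 416]);


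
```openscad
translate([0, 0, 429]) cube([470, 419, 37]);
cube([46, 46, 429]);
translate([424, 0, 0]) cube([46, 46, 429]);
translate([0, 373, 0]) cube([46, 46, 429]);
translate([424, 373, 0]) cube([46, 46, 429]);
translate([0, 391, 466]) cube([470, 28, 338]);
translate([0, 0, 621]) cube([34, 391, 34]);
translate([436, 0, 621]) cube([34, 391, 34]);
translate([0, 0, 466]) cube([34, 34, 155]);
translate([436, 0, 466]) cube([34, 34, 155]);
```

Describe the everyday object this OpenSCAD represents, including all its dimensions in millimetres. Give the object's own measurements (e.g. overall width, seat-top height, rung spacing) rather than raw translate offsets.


A chair. The seat is a 470×419×37 mm slab with its top at z = 466 mm, on four 46×46 mm corner legs (flush with the seat edges, standing on z = 0). A flat backrest 28 mm thick, 338 mm tall, spans the full seat width and rises from the seat top along its +y edge, rear face flush with the rear of the seat. Two armrests of 34×34 mm section run along each side from the seat's front edge to the front of the backrest, top faces 189 mm above the seat top and outer faces flush with the seat's x-edges; a 34×34 mm post under the front of each armrest stands on the seat at the front corner.


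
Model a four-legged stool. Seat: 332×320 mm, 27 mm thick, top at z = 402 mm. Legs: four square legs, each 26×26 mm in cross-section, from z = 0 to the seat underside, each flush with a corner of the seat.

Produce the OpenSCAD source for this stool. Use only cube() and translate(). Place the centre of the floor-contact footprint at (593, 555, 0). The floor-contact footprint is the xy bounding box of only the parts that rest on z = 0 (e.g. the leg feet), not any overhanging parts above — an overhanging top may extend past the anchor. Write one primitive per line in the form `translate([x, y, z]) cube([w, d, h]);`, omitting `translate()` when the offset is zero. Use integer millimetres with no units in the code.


// leg_h = 402 - 27 = 375
translate([427, 395, 375]) cube([332, 320, 27]);
translate([427, 395, 0]) cube([26, 26, 375]);
translate([733, 395, 0]) cube([26, 26, 375]);
translate([427, 689, 0]) cube([26, 26, 375]);
translate([733, 689, 0]) cube([26, 26, 375]);


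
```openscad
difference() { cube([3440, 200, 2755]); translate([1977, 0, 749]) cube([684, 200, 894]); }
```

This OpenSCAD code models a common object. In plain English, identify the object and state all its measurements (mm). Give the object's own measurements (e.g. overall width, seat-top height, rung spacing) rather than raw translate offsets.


A wall 3440 mm long (x), 200 mm thick (y), 2755 mm tall, with a rectangular window opening cut through it. The opening is 684 mm wide and 894 mm tall; its sill is at z = 749 mm and its near (−x) edge is 1977 mm from the wall's −x end. The opening passes through the full wall thickness.


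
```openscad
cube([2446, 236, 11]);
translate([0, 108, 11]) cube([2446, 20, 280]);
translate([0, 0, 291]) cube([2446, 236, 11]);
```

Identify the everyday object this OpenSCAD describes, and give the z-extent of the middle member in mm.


An I-beam. The web height is 280 mm.

Two wide flanges with a thin centred web — an I-beam. Overall 302 mm minus two 11 mm flanges gives a web of 302 − 2·11 = 280 mm.


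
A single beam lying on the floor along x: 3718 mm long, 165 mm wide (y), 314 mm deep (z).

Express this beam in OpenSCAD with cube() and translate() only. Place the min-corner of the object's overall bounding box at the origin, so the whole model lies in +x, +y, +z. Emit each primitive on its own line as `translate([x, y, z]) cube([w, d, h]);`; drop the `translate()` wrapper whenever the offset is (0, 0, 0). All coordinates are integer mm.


cube([3718, 165, 314]);


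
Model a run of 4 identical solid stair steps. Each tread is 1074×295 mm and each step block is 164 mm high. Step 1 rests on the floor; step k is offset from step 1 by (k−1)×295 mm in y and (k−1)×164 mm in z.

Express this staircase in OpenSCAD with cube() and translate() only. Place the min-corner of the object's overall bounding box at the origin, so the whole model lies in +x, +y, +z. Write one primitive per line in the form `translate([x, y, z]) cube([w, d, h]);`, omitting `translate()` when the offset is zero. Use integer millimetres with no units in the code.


cube([1074, 295, 164]);
translate([0, 295, 164]) cube([1074, 295, 164]);
translate([0, 590, 328]) cube([1074, 295, 164]);
translate([0, 885, 492]) cube([1074, 295, 164]);


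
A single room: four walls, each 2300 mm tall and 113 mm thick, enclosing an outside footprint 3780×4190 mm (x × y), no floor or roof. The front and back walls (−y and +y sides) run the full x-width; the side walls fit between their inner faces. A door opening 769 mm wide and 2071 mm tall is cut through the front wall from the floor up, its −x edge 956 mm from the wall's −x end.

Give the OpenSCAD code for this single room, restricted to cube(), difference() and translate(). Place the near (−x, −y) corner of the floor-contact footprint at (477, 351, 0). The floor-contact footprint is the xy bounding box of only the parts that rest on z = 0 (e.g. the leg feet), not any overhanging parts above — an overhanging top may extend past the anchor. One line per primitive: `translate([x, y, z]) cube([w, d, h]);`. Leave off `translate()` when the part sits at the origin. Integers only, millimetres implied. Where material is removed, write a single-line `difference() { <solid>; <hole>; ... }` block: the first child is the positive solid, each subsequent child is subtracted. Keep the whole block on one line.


difference() { translate([477, 351, 0]) cube([3780, 113, 2300]); translate([1433, 351, 0]) cube([769, 113, 2071]); }
translate([477, 4428, 0]) cube([3780, 113, 2300]);
translate([477, 464, 0]) cube([113, 3964, 2300]);
translate([4144, 464, 0]) cube([113, 3964, 2300]);


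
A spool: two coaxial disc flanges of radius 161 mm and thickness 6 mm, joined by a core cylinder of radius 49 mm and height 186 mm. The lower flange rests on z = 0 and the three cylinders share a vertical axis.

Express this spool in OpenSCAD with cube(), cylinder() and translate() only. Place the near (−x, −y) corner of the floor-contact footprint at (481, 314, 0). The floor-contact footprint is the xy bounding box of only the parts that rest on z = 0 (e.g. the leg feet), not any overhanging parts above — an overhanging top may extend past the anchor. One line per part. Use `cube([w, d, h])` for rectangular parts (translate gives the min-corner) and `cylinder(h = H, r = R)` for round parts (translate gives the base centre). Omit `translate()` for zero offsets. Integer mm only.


translate([642, 475, 0]) cylinder(h = 6, r = 161);
translate([642, 475, 6]) cylinder(h = 186, r = 49);
translate([642, 475, 192]) cylinder(h = 6, r = 161);


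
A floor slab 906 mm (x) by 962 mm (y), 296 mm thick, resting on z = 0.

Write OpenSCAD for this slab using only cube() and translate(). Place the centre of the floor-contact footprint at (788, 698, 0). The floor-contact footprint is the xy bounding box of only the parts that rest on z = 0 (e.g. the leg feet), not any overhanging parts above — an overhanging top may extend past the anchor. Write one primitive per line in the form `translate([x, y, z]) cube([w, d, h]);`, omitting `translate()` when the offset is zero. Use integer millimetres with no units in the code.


translate([335, 217, 0]) cube([906, 962, 296]);


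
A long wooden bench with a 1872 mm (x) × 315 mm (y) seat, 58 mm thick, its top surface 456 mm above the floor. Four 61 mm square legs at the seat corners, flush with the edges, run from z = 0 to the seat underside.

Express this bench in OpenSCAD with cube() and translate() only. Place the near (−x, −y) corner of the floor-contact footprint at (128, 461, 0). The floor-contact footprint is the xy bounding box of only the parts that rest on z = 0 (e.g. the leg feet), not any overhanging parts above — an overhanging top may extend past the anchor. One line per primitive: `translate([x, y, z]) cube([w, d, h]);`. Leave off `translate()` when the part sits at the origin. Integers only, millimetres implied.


translate([128, 461, 398]) cube([1872, 315, 58]);
translate([128, 461, 0]) cube([61, 61, 398]);
translate([128, 715, 0]) cube([61, 61, 398]);
translate([1939, 461, 0]) cube([61, 61, 398]);
translate([1939, 715, 0]) cube([61, 61, 398]);
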